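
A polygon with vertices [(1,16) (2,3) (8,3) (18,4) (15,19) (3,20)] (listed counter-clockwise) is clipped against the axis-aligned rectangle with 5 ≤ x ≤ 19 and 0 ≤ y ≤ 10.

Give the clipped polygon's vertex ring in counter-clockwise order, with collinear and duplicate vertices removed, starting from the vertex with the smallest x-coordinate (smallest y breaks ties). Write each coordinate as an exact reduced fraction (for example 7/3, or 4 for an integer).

Clipped polygon: [(5,3) (8,3) (18,4) (84/5,10) (5,10)]

1. After x ≥ 5: [(5,3) (8,3) (18,4) (15,19) (5,119/6)]
2. After x ≤ 19: [(5,3) (8,3) (18,4) (15,19) (5,119/6)]
3. After y ≥ 0: [(5,3) (8,3) (18,4) (15,19) (5,119/6)]
4. After y ≤ 10: [(5,10) (5,3) (8,3) (18,4) (84/5,10)]
5. Canonical ring: [(5,3) (8,3) (18,4) (84/5,10) (5,10)]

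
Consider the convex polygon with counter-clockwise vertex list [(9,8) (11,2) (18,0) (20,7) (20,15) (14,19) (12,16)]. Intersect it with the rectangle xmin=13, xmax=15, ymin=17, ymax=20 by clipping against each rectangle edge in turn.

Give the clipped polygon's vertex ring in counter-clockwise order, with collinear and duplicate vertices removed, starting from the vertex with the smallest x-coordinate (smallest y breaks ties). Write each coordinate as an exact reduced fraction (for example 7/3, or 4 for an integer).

Clipped polygon: [(13,17) (15,17) (15,55/3) (14,19) (13,35/2)]

1. After x ≥ 13: [(13,10/7) (18,0) (20,7) (20,15) (14,19) (13,35/2)]
2. After x ≤ 15: [(13,10/7) (15,6/7) (15,55/3) (14,19) (13,35/2)]
3. After y ≥ 17: [(13,17) (15,17) (15,55/3) (14,19) (13,35/2)]
4. After y ≤ 20: [(13,17) (15,17) (15,55/3) (14,19) (13,35/2)]
5. Canonical ring: [(13,17) (15,17) (15,55/3) (14,19) (13,35/2)]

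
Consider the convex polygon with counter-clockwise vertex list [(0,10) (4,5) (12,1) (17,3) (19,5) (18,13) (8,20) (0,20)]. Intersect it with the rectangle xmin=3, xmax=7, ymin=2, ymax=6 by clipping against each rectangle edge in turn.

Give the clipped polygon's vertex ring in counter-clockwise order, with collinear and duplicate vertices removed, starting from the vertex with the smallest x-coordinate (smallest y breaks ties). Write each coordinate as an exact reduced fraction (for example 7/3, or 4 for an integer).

Clipped polygon: [(16/5,6) (4,5) (7,7/2) (7,6)]

1. After x ≥ 3: [(3,25/4) (4,5) (12,1) (17,3) (19,5) (18,13) (8,20) (3,20)]
2. After x ≤ 7: [(3,25/4) (4,5) (7,7/2) (7,20) (3,20)]
3. After y ≥ 2: [(3,25/4) (4,5) (7,7/2) (7,20) (3,20)]
4. After y ≤ 6: [(16/5,6) (4,5) (7,7/2) (7,6)]
5. Canonical ring: [(16/5,6) (4,5) (7,7/2) (7,6)]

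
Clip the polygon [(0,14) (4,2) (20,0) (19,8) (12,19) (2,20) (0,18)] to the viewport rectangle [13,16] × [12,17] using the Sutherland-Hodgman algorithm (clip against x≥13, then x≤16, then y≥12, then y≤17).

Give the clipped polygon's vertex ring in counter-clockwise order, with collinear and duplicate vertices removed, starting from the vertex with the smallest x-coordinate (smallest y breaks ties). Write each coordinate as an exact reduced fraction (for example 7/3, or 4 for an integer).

1. After x ≥ 13: [(13,7/8) (20,0) (19,8) (13,122/7)]
2. After x ≤ 16: [(13,7/8) (16,1/2) (16,89/7) (13,122/7)]
3. After y ≥ 12: [(13,12) (16,12) (16,89/7) (13,122/7)]
4. After y ≤ 17: [(13,17) (13,12) (16,12) (16,89/7) (146/11,17)]
5. Canonical ring: [(13,12) (16,12) (16,89/7) (146/11,17) (13,17)]

Clipped polygon: [(13,12) (16,12) (16,89/7) (146/11,17) (13,17)]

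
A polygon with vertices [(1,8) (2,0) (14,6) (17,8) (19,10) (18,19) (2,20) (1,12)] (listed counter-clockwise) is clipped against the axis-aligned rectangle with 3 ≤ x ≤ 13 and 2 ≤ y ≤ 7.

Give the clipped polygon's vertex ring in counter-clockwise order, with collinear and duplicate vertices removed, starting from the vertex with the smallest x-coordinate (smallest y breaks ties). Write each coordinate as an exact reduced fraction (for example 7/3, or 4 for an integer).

1. After x ≥ 3: [(3,1/2) (14,6) (17,8) (19,10) (18,19) (3,319/16)]
2. After x ≤ 13: [(3,1/2) (13,11/2) (13,309/16) (3,319/16)]
3. After y ≥ 2: [(3,2) (6,2) (13,11/2) (13,309/16) (3,319/16)]
4. After y ≤ 7: [(3,7) (3,2) (6,2) (13,11/2) (13,7)]
5. Canonical ring: [(3,2) (6,2) (13,11/2) (13,7) (3,7)]

Clipped polygon: [(3,2) (6,2) (13,11/2) (13,7) (3,7)]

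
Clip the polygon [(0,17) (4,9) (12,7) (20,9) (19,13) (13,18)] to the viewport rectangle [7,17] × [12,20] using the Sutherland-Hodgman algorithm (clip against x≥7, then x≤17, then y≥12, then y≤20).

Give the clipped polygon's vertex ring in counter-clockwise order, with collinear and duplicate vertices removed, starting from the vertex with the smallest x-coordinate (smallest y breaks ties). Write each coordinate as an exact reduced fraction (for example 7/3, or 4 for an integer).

Clipped polygon: [(7,12) (17,12) (17,44/3) (13,18) (7,228/13)]

1. After x ≥ 7: [(7,228/13) (7,33/4) (12,7) (20,9) (19,13) (13,18)]
2. After x ≤ 17: [(7,228/13) (7,33/4) (12,7) (17,33/4) (17,44/3) (13,18)]
3. After y ≥ 12: [(7,228/13) (7,12) (17,12) (17,44/3) (13,18)]
4. After y ≤ 20: [(7,228/13) (7,12) (17,12) (17,44/3) (13,18)]
5. Canonical ring: [(7,12) (17,12) (17,44/3) (13,18) (7,228/13)]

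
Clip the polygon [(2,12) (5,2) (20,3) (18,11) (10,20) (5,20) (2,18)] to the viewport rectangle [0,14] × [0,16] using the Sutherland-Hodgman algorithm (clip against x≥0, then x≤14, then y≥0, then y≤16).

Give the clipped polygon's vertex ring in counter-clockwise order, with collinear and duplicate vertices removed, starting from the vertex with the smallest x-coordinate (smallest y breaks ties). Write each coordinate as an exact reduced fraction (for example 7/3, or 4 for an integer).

1. After x ≥ 0: [(2,12) (5,2) (20,3) (18,11) (10,20) (5,20) (2,18)]
2. After x ≤ 14: [(2,12) (5,2) (14,13/5) (14,31/2) (10,20) (5,20) (2,18)]
3. After y ≥ 0: [(2,12) (5,2) (14,13/5) (14,31/2) (10,20) (5,20) (2,18)]
4. After y ≤ 16: [(2,16) (2,12) (5,2) (14,13/5) (14,31/2) (122/9,16)]
5. Canonical ring: [(2,12) (5,2) (14,13/5) (14,31/2) (122/9,16) (2,16)]

Clipped polygon: [(2,12) (5,2) (14,13/5) (14,31/2) (122/9,16) (2,16)]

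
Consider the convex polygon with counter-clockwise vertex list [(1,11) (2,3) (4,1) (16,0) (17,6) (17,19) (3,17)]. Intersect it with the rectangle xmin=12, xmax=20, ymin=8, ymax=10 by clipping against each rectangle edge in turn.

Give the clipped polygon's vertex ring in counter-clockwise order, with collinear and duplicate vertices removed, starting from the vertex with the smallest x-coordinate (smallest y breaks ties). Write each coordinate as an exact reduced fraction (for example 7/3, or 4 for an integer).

Clipped polygon: [(12,8) (17,8) (17,10) (12,10)]

1. After x ≥ 12: [(12,1/3) (16,0) (17,6) (17,19) (12,128/7)]
2. After x ≤ 20: [(12,1/3) (16,0) (17,6) (17,19) (12,128/7)]
3. After y ≥ 8: [(12,8) (17,8) (17,19) (12,128/7)]
4. After y ≤ 10: [(12,10) (12,8) (17,8) (17,10)]
5. Canonical ring: [(12,8) (17,8) (17,10) (12,10)]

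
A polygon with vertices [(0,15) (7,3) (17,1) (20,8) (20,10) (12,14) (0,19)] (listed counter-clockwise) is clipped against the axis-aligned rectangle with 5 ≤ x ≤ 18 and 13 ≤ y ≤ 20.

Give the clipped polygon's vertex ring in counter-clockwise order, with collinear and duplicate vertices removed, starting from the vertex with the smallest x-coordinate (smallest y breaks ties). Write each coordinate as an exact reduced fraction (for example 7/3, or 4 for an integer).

Clipped polygon: [(5,13) (14,13) (12,14) (5,203/12)]

1. After x ≥ 5: [(5,45/7) (7,3) (17,1) (20,8) (20,10) (12,14) (5,203/12)]
2. After x ≤ 18: [(5,45/7) (7,3) (17,1) (18,10/3) (18,11) (12,14) (5,203/12)]
3. After y ≥ 13: [(5,13) (14,13) (12,14) (5,203/12)]
4. After y ≤ 20: [(5,13) (14,13) (12,14) (5,203/12)]
5. Canonical ring: [(5,13) (14,13) (12,14) (5,203/12)]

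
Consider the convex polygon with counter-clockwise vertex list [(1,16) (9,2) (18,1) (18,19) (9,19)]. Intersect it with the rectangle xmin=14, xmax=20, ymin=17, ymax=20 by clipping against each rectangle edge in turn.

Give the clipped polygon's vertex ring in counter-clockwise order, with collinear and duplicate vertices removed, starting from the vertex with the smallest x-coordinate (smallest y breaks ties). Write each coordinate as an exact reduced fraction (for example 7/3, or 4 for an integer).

1. After x ≥ 14: [(14,13/9) (18,1) (18,19) (14,19)]
2. After x ≤ 20: [(14,13/9) (18,1) (18,19) (14,19)]
3. After y ≥ 17: [(14,17) (18,17) (18,19) (14,19)]
4. After y ≤ 20: [(14,17) (18,17) (18,19) (14,19)]
5. Canonical ring: [(14,17) (18,17) (18,19) (14,19)]

Clipped polygon: [(14,17) (18,17) (18,19) (14,19)]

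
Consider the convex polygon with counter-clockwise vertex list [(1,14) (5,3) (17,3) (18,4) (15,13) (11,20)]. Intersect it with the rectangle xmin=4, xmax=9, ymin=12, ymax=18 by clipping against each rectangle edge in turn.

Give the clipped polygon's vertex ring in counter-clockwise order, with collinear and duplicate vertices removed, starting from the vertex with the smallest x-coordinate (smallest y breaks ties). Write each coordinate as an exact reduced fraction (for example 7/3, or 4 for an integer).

Clipped polygon: [(4,12) (9,12) (9,18) (23/3,18) (4,79/5)]

1. After x ≥ 4: [(4,79/5) (4,23/4) (5,3) (17,3) (18,4) (15,13) (11,20)]
2. After x ≤ 9: [(9,94/5) (4,79/5) (4,23/4) (5,3) (9,3)]
3. After y ≥ 12: [(9,12) (9,94/5) (4,79/5) (4,12)]
4. After y ≤ 18: [(9,12) (9,18) (23/3,18) (4,79/5) (4,12)]
5. Canonical ring: [(4,12) (9,12) (9,18) (23/3,18) (4,79/5)]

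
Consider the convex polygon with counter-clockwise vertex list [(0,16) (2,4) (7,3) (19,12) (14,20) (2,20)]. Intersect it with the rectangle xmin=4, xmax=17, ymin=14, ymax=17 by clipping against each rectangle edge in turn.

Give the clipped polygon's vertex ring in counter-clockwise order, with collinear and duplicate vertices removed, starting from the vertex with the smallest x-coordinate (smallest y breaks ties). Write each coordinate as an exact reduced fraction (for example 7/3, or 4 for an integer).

Clipped polygon: [(4,14) (17,14) (17,76/5) (127/8,17) (4,17)]

1. After x ≥ 4: [(4,18/5) (7,3) (19,12) (14,20) (4,20)]
2. After x ≤ 17: [(4,18/5) (7,3) (17,21/2) (17,76/5) (14,20) (4,20)]
3. After y ≥ 14: [(4,14) (17,14) (17,76/5) (14,20) (4,20)]
4. After y ≤ 17: [(4,17) (4,14) (17,14) (17,76/5) (127/8,17)]
5. Canonical ring: [(4,14) (17,14) (17,76/5) (127/8,17) (4,17)]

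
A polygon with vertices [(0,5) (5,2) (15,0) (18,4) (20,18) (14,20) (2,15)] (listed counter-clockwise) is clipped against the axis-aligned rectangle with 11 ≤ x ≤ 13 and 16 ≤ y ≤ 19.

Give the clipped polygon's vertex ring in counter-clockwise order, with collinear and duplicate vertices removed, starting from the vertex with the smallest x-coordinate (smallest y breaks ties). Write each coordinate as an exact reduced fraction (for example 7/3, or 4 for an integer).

1. After x ≥ 11: [(11,4/5) (15,0) (18,4) (20,18) (14,20) (11,75/4)]
2. After x ≤ 13: [(11,4/5) (13,2/5) (13,235/12) (11,75/4)]
3. After y ≥ 16: [(11,16) (13,16) (13,235/12) (11,75/4)]
4. After y ≤ 19: [(11,16) (13,16) (13,19) (58/5,19) (11,75/4)]
5. Canonical ring: [(11,16) (13,16) (13,19) (58/5,19) (11,75/4)]

Clipped polygon: [(11,16) (13,16) (13,19) (58/5,19) (11,75/4)]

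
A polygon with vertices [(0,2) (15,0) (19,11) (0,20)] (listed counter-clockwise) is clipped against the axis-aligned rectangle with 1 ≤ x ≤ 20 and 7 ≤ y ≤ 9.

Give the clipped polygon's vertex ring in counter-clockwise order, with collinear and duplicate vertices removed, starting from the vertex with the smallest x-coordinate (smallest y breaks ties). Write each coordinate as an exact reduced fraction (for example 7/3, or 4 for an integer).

1. After x ≥ 1: [(1,28/15) (15,0) (19,11) (1,371/19)]
2. After x ≤ 20: [(1,28/15) (15,0) (19,11) (1,371/19)]
3. After y ≥ 7: [(1,7) (193/11,7) (19,11) (1,371/19)]
4. After y ≤ 9: [(1,9) (1,7) (193/11,7) (201/11,9)]
5. Canonical ring: [(1,7) (193/11,7) (201/11,9) (1,9)]

Clipped polygon: [(1,7) (193/11,7) (201/11,9) (1,9)]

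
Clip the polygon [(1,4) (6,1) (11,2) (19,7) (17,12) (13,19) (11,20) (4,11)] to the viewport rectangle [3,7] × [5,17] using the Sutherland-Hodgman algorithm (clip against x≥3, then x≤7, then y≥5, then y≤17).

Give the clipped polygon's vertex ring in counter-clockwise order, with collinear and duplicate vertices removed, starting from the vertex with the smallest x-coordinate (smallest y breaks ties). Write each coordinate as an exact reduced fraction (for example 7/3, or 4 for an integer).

Clipped polygon: [(3,5) (7,5) (7,104/7) (4,11) (3,26/3)]

1. After x ≥ 3: [(3,26/3) (3,14/5) (6,1) (11,2) (19,7) (17,12) (13,19) (11,20) (4,11)]
2. After x ≤ 7: [(3,26/3) (3,14/5) (6,1) (7,6/5) (7,104/7) (4,11)]
3. After y ≥ 5: [(3,26/3) (3,5) (7,5) (7,104/7) (4,11)]
4. After y ≤ 17: [(3,26/3) (3,5) (7,5) (7,104/7) (4,11)]
5. Canonical ring: [(3,5) (7,5) (7,104/7) (4,11) (3,26/3)]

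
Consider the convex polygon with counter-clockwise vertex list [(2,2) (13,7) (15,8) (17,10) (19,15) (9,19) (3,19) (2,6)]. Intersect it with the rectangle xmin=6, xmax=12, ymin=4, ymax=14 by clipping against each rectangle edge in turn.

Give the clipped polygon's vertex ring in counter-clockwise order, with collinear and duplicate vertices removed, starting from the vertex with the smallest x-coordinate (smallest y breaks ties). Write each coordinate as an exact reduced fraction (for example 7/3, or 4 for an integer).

1. After x ≥ 6: [(6,42/11) (13,7) (15,8) (17,10) (19,15) (9,19) (6,19)]
2. After x ≤ 12: [(6,42/11) (12,72/11) (12,89/5) (9,19) (6,19)]
3. After y ≥ 4: [(6,4) (32/5,4) (12,72/11) (12,89/5) (9,19) (6,19)]
4. After y ≤ 14: [(6,14) (6,4) (32/5,4) (12,72/11) (12,14)]
5. Canonical ring: [(6,4) (32/5,4) (12,72/11) (12,14) (6,14)]

Clipped polygon: [(6,4) (32/5,4) (12,72/11) (12,14) (6,14)]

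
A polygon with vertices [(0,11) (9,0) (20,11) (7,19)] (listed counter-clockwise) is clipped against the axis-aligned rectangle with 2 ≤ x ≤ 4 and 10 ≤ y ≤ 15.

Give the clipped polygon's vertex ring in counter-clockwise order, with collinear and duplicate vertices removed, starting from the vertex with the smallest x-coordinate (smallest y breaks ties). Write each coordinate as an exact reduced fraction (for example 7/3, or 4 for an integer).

Clipped polygon: [(2,10) (4,10) (4,15) (7/2,15) (2,93/7)]

1. After x ≥ 2: [(2,93/7) (2,77/9) (9,0) (20,11) (7,19)]
2. After x ≤ 4: [(4,109/7) (2,93/7) (2,77/9) (4,55/9)]
3. After y ≥ 10: [(4,10) (4,109/7) (2,93/7) (2,10)]
4. After y ≤ 15: [(4,10) (4,15) (7/2,15) (2,93/7) (2,10)]
5. Canonical ring: [(2,10) (4,10) (4,15) (7/2,15) (2,93/7)]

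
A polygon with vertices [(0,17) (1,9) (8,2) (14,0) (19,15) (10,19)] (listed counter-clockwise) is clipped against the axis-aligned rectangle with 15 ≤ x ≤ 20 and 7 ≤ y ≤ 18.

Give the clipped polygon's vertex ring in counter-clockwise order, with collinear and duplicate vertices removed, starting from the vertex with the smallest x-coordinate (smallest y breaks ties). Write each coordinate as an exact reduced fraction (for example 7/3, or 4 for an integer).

Clipped polygon: [(15,7) (49/3,7) (19,15) (15,151/9)]

1. After x ≥ 15: [(15,3) (19,15) (15,151/9)]
2. After x ≤ 20: [(15,3) (19,15) (15,151/9)]
3. After y ≥ 7: [(15,7) (49/3,7) (19,15) (15,151/9)]
4. After y ≤ 18: [(15,7) (49/3,7) (19,15) (15,151/9)]
5. Canonical ring: [(15,7) (49/3,7) (19,15) (15,151/9)]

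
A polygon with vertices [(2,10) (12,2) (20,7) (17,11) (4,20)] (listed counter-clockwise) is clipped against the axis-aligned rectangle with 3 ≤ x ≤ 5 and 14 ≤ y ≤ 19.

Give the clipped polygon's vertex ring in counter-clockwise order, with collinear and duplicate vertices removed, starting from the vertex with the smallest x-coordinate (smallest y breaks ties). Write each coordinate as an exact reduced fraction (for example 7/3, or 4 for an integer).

Clipped polygon: [(3,14) (5,14) (5,19) (19/5,19) (3,15)]

1. After x ≥ 3: [(3,15) (3,46/5) (12,2) (20,7) (17,11) (4,20)]
2. After x ≤ 5: [(3,15) (3,46/5) (5,38/5) (5,251/13) (4,20)]
3. After y ≥ 14: [(3,15) (3,14) (5,14) (5,251/13) (4,20)]
4. After y ≤ 19: [(19/5,19) (3,15) (3,14) (5,14) (5,19)]
5. Canonical ring: [(3,14) (5,14) (5,19) (19/5,19) (3,15)]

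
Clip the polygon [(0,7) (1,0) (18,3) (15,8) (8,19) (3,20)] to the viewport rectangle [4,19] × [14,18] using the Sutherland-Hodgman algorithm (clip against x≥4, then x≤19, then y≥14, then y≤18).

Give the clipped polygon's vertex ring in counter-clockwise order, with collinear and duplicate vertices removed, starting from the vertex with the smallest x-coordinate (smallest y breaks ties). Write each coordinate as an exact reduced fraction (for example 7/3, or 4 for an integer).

1. After x ≥ 4: [(4,9/17) (18,3) (15,8) (8,19) (4,99/5)]
2. After x ≤ 19: [(4,9/17) (18,3) (15,8) (8,19) (4,99/5)]
3. After y ≥ 14: [(4,14) (123/11,14) (8,19) (4,99/5)]
4. After y ≤ 18: [(4,18) (4,14) (123/11,14) (95/11,18)]
5. Canonical ring: [(4,14) (123/11,14) (95/11,18) (4,18)]

Clipped polygon: [(4,14) (123/11,14) (95/11,18) (4,18)]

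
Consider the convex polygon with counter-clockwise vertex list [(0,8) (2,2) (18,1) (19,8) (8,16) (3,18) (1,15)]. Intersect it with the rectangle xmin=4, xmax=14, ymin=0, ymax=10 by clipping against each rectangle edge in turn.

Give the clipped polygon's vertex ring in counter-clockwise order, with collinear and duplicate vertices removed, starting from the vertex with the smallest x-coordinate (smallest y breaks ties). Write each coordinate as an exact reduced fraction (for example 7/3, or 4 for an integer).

1. After x ≥ 4: [(4,15/8) (18,1) (19,8) (8,16) (4,88/5)]
2. After x ≤ 14: [(4,15/8) (14,5/4) (14,128/11) (8,16) (4,88/5)]
3. After y ≥ 0: [(4,15/8) (14,5/4) (14,128/11) (8,16) (4,88/5)]
4. After y ≤ 10: [(4,10) (4,15/8) (14,5/4) (14,10)]
5. Canonical ring: [(4,15/8) (14,5/4) (14,10) (4,10)]

Clipped polygon: [(4,15/8) (14,5/4) (14,10) (4,10)]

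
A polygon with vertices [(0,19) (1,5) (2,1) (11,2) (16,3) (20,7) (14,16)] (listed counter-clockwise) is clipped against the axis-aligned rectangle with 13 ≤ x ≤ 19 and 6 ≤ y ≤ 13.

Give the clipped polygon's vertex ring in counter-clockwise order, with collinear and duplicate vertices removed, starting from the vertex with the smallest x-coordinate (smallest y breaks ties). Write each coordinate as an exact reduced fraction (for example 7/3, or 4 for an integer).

1. After x ≥ 13: [(13,227/14) (13,12/5) (16,3) (20,7) (14,16)]
2. After x ≤ 19: [(13,227/14) (13,12/5) (16,3) (19,6) (19,17/2) (14,16)]
3. After y ≥ 6: [(13,227/14) (13,6) (19,6) (19,6) (19,17/2) (14,16)]
4. After y ≤ 13: [(13,13) (13,6) (19,6) (19,6) (19,17/2) (16,13)]
5. Canonical ring: [(13,6) (19,6) (19,17/2) (16,13) (13,13)]

Clipped polygon: [(13,6) (19,6) (19,17/2) (16,13) (13,13)]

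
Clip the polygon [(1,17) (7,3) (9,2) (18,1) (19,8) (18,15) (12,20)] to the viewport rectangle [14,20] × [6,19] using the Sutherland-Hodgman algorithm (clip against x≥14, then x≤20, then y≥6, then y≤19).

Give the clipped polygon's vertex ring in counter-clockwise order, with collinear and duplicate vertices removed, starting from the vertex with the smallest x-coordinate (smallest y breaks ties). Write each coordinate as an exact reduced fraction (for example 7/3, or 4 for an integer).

1. After x ≥ 14: [(14,13/9) (18,1) (19,8) (18,15) (14,55/3)]
2. After x ≤ 20: [(14,13/9) (18,1) (19,8) (18,15) (14,55/3)]
3. After y ≥ 6: [(14,6) (131/7,6) (19,8) (18,15) (14,55/3)]
4. After y ≤ 19: [(14,6) (131/7,6) (19,8) (18,15) (14,55/3)]
5. Canonical ring: [(14,6) (131/7,6) (19,8) (18,15) (14,55/3)]

Clipped polygon: [(14,6) (131/7,6) (19,8) (18,15) (14,55/3)]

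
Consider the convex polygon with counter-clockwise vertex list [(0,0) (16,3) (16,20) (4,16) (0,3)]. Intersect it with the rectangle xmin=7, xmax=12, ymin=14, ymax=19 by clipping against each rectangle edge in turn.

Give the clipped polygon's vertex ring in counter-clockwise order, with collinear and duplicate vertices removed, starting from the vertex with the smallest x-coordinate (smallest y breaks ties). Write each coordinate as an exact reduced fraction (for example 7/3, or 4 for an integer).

1. After x ≥ 7: [(7,21/16) (16,3) (16,20) (7,17)]
2. After x ≤ 12: [(7,21/16) (12,9/4) (12,56/3) (7,17)]
3. After y ≥ 14: [(7,14) (12,14) (12,56/3) (7,17)]
4. After y ≤ 19: [(7,14) (12,14) (12,56/3) (7,17)]
5. Canonical ring: [(7,14) (12,14) (12,56/3) (7,17)]

Clipped polygon: [(7,14) (12,14) (12,56/3) (7,17)]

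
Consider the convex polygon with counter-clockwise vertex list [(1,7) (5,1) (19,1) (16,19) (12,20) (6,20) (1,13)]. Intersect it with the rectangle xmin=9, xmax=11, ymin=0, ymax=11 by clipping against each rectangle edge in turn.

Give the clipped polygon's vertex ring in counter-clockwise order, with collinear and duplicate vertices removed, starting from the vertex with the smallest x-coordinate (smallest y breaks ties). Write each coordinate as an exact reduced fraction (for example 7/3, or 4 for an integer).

1. After x ≥ 9: [(9,1) (19,1) (16,19) (12,20) (9,20)]
2. After x ≤ 11: [(9,1) (11,1) (11,20) (9,20)]
3. After y ≥ 0: [(9,1) (11,1) (11,20) (9,20)]
4. After y ≤ 11: [(9,11) (9,1) (11,1) (11,11)]
5. Canonical ring: [(9,1) (11,1) (11,11) (9,11)]

Clipped polygon: [(9,1) (11,1) (11,11) (9,11)]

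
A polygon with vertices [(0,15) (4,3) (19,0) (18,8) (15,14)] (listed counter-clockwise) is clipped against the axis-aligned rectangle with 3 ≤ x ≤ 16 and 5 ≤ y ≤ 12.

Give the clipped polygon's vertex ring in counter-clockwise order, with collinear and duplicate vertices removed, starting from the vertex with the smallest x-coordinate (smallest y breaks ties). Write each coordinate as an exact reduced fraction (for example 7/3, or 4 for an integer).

1. After x ≥ 3: [(3,74/5) (3,6) (4,3) (19,0) (18,8) (15,14)]
2. After x ≤ 16: [(3,74/5) (3,6) (4,3) (16,3/5) (16,12) (15,14)]
3. After y ≥ 5: [(3,74/5) (3,6) (10/3,5) (16,5) (16,12) (15,14)]
4. After y ≤ 12: [(3,12) (3,6) (10/3,5) (16,5) (16,12) (16,12)]
5. Canonical ring: [(3,6) (10/3,5) (16,5) (16,12) (3,12)]

Clipped polygon: [(3,6) (10/3,5) (16,5) (16,12) (3,12)]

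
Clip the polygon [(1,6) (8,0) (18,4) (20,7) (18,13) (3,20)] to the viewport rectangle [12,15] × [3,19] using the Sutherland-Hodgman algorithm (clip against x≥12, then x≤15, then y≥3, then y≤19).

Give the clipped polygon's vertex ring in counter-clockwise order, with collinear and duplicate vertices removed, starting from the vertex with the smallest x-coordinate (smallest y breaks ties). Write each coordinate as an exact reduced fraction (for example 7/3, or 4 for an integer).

Clipped polygon: [(12,3) (15,3) (15,72/5) (12,79/5)]

1. After x ≥ 12: [(12,8/5) (18,4) (20,7) (18,13) (12,79/5)]
2. After x ≤ 15: [(12,8/5) (15,14/5) (15,72/5) (12,79/5)]
3. After y ≥ 3: [(12,3) (15,3) (15,72/5) (12,79/5)]
4. After y ≤ 19: [(12,3) (15,3) (15,72/5) (12,79/5)]
5. Canonical ring: [(12,3) (15,3) (15,72/5) (12,79/5)]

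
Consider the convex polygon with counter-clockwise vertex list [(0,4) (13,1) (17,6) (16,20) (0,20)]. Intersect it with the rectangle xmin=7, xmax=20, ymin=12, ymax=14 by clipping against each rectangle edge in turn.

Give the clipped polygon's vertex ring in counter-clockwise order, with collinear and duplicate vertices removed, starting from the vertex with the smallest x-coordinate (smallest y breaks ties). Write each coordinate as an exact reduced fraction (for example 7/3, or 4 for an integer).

1. After x ≥ 7: [(7,31/13) (13,1) (17,6) (16,20) (7,20)]
2. After x ≤ 20: [(7,31/13) (13,1) (17,6) (16,20) (7,20)]
3. After y ≥ 12: [(7,12) (116/7,12) (16,20) (7,20)]
4. After y ≤ 14: [(7,14) (7,12) (116/7,12) (115/7,14)]
5. Canonical ring: [(7,12) (116/7,12) (115/7,14) (7,14)]

Clipped polygon: [(7,12) (116/7,12) (115/7,14) (7,14)]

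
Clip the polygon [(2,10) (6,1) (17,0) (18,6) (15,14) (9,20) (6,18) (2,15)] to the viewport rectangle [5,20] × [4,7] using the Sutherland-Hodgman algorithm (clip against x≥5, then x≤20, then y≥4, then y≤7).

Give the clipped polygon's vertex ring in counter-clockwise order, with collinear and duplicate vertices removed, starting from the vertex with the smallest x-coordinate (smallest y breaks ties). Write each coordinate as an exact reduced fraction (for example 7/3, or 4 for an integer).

1. After x ≥ 5: [(5,13/4) (6,1) (17,0) (18,6) (15,14) (9,20) (6,18) (5,69/4)]
2. After x ≤ 20: [(5,13/4) (6,1) (17,0) (18,6) (15,14) (9,20) (6,18) (5,69/4)]
3. After y ≥ 4: [(5,4) (53/3,4) (18,6) (15,14) (9,20) (6,18) (5,69/4)]
4. After y ≤ 7: [(5,7) (5,4) (53/3,4) (18,6) (141/8,7)]
5. Canonical ring: [(5,4) (53/3,4) (18,6) (141/8,7) (5,7)]

Clipped polygon: [(5,4) (53/3,4) (18,6) (141/8,7) (5,7)]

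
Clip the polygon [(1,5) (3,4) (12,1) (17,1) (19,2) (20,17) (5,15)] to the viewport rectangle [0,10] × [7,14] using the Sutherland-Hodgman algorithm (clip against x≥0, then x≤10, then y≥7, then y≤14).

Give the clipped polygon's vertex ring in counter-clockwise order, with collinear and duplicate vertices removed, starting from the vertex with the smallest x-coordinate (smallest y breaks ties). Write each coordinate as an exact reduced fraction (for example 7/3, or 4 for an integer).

1. After x ≥ 0: [(1,5) (3,4) (12,1) (17,1) (19,2) (20,17) (5,15)]
2. After x ≤ 10: [(1,5) (3,4) (10,5/3) (10,47/3) (5,15)]
3. After y ≥ 7: [(9/5,7) (10,7) (10,47/3) (5,15)]
4. After y ≤ 14: [(23/5,14) (9/5,7) (10,7) (10,14)]
5. Canonical ring: [(9/5,7) (10,7) (10,14) (23/5,14)]

Clipped polygon: [(9/5,7) (10,7) (10,14) (23/5,14)]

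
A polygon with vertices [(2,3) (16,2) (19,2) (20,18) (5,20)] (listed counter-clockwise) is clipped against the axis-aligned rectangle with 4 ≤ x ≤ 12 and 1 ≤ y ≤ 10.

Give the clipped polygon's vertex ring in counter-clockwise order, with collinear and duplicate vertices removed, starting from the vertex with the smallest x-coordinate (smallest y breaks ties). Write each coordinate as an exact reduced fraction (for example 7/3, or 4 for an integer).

1. After x ≥ 4: [(4,43/3) (4,20/7) (16,2) (19,2) (20,18) (5,20)]
2. After x ≤ 12: [(4,43/3) (4,20/7) (12,16/7) (12,286/15) (5,20)]
3. After y ≥ 1: [(4,43/3) (4,20/7) (12,16/7) (12,286/15) (5,20)]
4. After y ≤ 10: [(4,10) (4,20/7) (12,16/7) (12,10)]
5. Canonical ring: [(4,20/7) (12,16/7) (12,10) (4,10)]

Clipped polygon: [(4,20/7) (12,16/7) (12,10) (4,10)]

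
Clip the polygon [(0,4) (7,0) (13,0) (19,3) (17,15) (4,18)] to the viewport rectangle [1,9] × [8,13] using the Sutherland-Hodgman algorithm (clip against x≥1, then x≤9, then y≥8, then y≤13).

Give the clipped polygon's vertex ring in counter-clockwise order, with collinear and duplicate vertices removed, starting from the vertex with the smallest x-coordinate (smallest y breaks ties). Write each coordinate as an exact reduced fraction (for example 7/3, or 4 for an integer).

1. After x ≥ 1: [(1,15/2) (1,24/7) (7,0) (13,0) (19,3) (17,15) (4,18)]
2. After x ≤ 9: [(1,15/2) (1,24/7) (7,0) (9,0) (9,219/13) (4,18)]
3. After y ≥ 8: [(8/7,8) (9,8) (9,219/13) (4,18)]
4. After y ≤ 13: [(18/7,13) (8/7,8) (9,8) (9,13)]
5. Canonical ring: [(8/7,8) (9,8) (9,13) (18/7,13)]

Clipped polygon: [(8/7,8) (9,8) (9,13) (18/7,13)]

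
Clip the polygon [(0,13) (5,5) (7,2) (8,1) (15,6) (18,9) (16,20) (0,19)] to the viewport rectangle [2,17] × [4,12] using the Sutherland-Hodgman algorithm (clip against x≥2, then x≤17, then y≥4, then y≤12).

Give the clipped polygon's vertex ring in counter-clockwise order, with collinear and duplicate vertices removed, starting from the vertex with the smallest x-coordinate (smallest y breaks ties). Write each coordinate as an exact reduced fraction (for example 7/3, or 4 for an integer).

1. After x ≥ 2: [(2,49/5) (5,5) (7,2) (8,1) (15,6) (18,9) (16,20) (2,153/8)]
2. After x ≤ 17: [(2,49/5) (5,5) (7,2) (8,1) (15,6) (17,8) (17,29/2) (16,20) (2,153/8)]
3. After y ≥ 4: [(2,49/5) (5,5) (17/3,4) (61/5,4) (15,6) (17,8) (17,29/2) (16,20) (2,153/8)]
4. After y ≤ 12: [(2,12) (2,49/5) (5,5) (17/3,4) (61/5,4) (15,6) (17,8) (17,12)]
5. Canonical ring: [(2,49/5) (5,5) (17/3,4) (61/5,4) (15,6) (17,8) (17,12) (2,12)]

Clipped polygon: [(2,49/5) (5,5) (17/3,4) (61/5,4) (15,6) (17,8) (17,12) (2,12)]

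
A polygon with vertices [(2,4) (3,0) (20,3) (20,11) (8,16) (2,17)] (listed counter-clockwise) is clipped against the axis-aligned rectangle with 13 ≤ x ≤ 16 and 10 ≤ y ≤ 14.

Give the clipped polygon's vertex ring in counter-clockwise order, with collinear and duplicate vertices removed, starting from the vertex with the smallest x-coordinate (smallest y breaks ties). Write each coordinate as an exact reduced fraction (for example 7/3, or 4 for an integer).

Clipped polygon: [(13,10) (16,10) (16,38/3) (13,167/12)]

1. After x ≥ 13: [(13,30/17) (20,3) (20,11) (13,167/12)]
2. After x ≤ 16: [(13,30/17) (16,39/17) (16,38/3) (13,167/12)]
3. After y ≥ 10: [(13,10) (16,10) (16,38/3) (13,167/12)]
4. After y ≤ 14: [(13,10) (16,10) (16,38/3) (13,167/12)]
5. Canonical ring: [(13,10) (16,10) (16,38/3) (13,167/12)]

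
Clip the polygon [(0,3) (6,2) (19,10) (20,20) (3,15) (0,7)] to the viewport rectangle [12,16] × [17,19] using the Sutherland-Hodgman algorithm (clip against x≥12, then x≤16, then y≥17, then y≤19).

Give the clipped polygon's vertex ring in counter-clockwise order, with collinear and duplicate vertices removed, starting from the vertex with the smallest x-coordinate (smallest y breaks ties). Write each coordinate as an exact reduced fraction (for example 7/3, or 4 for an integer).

Clipped polygon: [(12,17) (16,17) (16,320/17) (12,300/17)]

1. After x ≥ 12: [(12,74/13) (19,10) (20,20) (12,300/17)]
2. After x ≤ 16: [(12,74/13) (16,106/13) (16,320/17) (12,300/17)]
3. After y ≥ 17: [(12,17) (16,17) (16,320/17) (12,300/17)]
4. After y ≤ 19: [(12,17) (16,17) (16,320/17) (12,300/17)]
5. Canonical ring: [(12,17) (16,17) (16,320/17) (12,300/17)]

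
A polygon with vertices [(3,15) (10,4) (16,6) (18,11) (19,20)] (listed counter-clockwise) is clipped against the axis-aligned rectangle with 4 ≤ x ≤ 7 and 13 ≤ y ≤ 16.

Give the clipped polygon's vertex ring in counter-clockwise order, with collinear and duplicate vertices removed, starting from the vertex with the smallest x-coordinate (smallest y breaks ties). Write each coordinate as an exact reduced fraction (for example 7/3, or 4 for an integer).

Clipped polygon: [(4,94/7) (47/11,13) (7,13) (7,16) (31/5,16) (4,245/16)]

1. After x ≥ 4: [(4,245/16) (4,94/7) (10,4) (16,6) (18,11) (19,20)]
2. After x ≤ 7: [(7,65/4) (4,245/16) (4,94/7) (7,61/7)]
3. After y ≥ 13: [(7,13) (7,65/4) (4,245/16) (4,94/7) (47/11,13)]
4. After y ≤ 16: [(7,13) (7,16) (31/5,16) (4,245/16) (4,94/7) (47/11,13)]
5. Canonical ring: [(4,94/7) (47/11,13) (7,13) (7,16) (31/5,16) (4,245/16)]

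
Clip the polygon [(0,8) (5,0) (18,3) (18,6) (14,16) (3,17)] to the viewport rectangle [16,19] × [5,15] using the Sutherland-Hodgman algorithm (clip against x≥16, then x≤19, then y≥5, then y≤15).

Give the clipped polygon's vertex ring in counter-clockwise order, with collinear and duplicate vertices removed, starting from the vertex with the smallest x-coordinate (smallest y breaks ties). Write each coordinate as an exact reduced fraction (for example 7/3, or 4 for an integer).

1. After x ≥ 16: [(16,33/13) (18,3) (18,6) (16,11)]
2. After x ≤ 19: [(16,33/13) (18,3) (18,6) (16,11)]
3. After y ≥ 5: [(16,5) (18,5) (18,6) (16,11)]
4. After y ≤ 15: [(16,5) (18,5) (18,6) (16,11)]
5. Canonical ring: [(16,5) (18,5) (18,6) (16,11)]

Clipped polygon: [(16,5) (18,5) (18,6) (16,11)]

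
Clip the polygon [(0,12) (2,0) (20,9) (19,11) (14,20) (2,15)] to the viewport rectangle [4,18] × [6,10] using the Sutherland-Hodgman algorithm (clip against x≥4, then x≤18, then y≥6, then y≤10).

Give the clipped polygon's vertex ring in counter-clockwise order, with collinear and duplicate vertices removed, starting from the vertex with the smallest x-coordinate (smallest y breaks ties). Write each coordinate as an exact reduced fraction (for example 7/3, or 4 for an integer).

Clipped polygon: [(4,6) (14,6) (18,8) (18,10) (4,10)]

1. After x ≥ 4: [(4,1) (20,9) (19,11) (14,20) (4,95/6)]
2. After x ≤ 18: [(4,1) (18,8) (18,64/5) (14,20) (4,95/6)]
3. After y ≥ 6: [(4,6) (14,6) (18,8) (18,64/5) (14,20) (4,95/6)]
4. After y ≤ 10: [(4,10) (4,6) (14,6) (18,8) (18,10)]
5. Canonical ring: [(4,6) (14,6) (18,8) (18,10) (4,10)]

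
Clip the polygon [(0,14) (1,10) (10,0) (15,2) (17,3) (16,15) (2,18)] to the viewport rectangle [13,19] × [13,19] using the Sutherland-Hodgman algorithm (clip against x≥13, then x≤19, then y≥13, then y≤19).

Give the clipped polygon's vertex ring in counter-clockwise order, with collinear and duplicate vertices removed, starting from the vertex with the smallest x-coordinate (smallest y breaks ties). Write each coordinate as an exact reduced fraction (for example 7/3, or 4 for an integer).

1. After x ≥ 13: [(13,6/5) (15,2) (17,3) (16,15) (13,219/14)]
2. After x ≤ 19: [(13,6/5) (15,2) (17,3) (16,15) (13,219/14)]
3. After y ≥ 13: [(13,13) (97/6,13) (16,15) (13,219/14)]
4. After y ≤ 19: [(13,13) (97/6,13) (16,15) (13,219/14)]
5. Canonical ring: [(13,13) (97/6,13) (16,15) (13,219/14)]

Clipped polygon: [(13,13) (97/6,13) (16,15) (13,219/14)]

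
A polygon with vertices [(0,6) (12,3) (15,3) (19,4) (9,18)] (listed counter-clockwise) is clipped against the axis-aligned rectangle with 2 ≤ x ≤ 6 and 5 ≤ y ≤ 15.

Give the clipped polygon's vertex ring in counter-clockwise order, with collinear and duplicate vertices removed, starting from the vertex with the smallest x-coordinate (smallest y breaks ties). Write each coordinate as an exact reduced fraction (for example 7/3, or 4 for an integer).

1. After x ≥ 2: [(2,26/3) (2,11/2) (12,3) (15,3) (19,4) (9,18)]
2. After x ≤ 6: [(6,14) (2,26/3) (2,11/2) (6,9/2)]
3. After y ≥ 5: [(6,5) (6,14) (2,26/3) (2,11/2) (4,5)]
4. After y ≤ 15: [(6,5) (6,14) (2,26/3) (2,11/2) (4,5)]
5. Canonical ring: [(2,11/2) (4,5) (6,5) (6,14) (2,26/3)]

Clipped polygon: [(2,11/2) (4,5) (6,5) (6,14) (2,26/3)]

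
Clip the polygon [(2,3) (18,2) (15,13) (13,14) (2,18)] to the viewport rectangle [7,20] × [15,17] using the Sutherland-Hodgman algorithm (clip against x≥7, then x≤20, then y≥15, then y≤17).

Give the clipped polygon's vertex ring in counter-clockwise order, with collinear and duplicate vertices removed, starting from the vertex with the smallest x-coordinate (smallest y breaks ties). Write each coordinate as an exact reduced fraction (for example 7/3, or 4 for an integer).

1. After x ≥ 7: [(7,43/16) (18,2) (15,13) (13,14) (7,178/11)]
2. After x ≤ 20: [(7,43/16) (18,2) (15,13) (13,14) (7,178/11)]
3. After y ≥ 15: [(7,15) (41/4,15) (7,178/11)]
4. After y ≤ 17: [(7,15) (41/4,15) (7,178/11)]
5. Canonical ring: [(7,15) (41/4,15) (7,178/11)]

Clipped polygon: [(7,15) (41/4,15) (7,178/11)]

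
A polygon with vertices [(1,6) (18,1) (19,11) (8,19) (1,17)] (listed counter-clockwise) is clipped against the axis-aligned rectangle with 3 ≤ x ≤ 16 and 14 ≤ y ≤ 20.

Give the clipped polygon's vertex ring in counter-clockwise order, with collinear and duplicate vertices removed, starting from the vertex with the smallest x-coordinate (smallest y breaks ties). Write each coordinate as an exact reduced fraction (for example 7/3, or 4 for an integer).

Clipped polygon: [(3,14) (119/8,14) (8,19) (3,123/7)]

1. After x ≥ 3: [(3,92/17) (18,1) (19,11) (8,19) (3,123/7)]
2. After x ≤ 16: [(3,92/17) (16,27/17) (16,145/11) (8,19) (3,123/7)]
3. After y ≥ 14: [(3,14) (119/8,14) (8,19) (3,123/7)]
4. After y ≤ 20: [(3,14) (119/8,14) (8,19) (3,123/7)]
5. Canonical ring: [(3,14) (119/8,14) (8,19) (3,123/7)]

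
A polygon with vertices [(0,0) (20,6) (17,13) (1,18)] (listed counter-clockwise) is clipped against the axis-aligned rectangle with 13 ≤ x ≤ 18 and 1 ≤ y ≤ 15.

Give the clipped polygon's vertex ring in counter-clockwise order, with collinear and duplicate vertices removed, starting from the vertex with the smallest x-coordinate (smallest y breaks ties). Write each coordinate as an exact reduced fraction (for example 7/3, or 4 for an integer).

1. After x ≥ 13: [(13,39/10) (20,6) (17,13) (13,57/4)]
2. After x ≤ 18: [(13,39/10) (18,27/5) (18,32/3) (17,13) (13,57/4)]
3. After y ≥ 1: [(13,39/10) (18,27/5) (18,32/3) (17,13) (13,57/4)]
4. After y ≤ 15: [(13,39/10) (18,27/5) (18,32/3) (17,13) (13,57/4)]
5. Canonical ring: [(13,39/10) (18,27/5) (18,32/3) (17,13) (13,57/4)]

Clipped polygon: [(13,39/10) (18,27/5) (18,32/3) (17,13) (13,57/4)]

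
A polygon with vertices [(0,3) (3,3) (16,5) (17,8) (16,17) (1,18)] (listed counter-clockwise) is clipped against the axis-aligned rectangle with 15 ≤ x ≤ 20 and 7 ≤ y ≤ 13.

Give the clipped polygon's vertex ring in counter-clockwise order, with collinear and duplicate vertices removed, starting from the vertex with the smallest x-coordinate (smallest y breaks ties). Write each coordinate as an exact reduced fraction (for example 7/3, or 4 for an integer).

Clipped polygon: [(15,7) (50/3,7) (17,8) (148/9,13) (15,13)]

1. After x ≥ 15: [(15,63/13) (16,5) (17,8) (16,17) (15,256/15)]
2. After x ≤ 20: [(15,63/13) (16,5) (17,8) (16,17) (15,256/15)]
3. After y ≥ 7: [(15,7) (50/3,7) (17,8) (16,17) (15,256/15)]
4. After y ≤ 13: [(15,13) (15,7) (50/3,7) (17,8) (148/9,13)]
5. Canonical ring: [(15,7) (50/3,7) (17,8) (148/9,13) (15,13)]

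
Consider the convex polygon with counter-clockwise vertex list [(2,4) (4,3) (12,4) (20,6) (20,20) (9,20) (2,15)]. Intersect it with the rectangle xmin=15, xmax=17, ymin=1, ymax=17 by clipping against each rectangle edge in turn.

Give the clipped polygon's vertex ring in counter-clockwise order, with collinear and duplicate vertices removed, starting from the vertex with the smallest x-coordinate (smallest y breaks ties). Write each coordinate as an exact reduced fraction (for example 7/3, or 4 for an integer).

Clipped polygon: [(15,19/4) (17,21/4) (17,17) (15,17)]

1. After x ≥ 15: [(15,19/4) (20,6) (20,20) (15,20)]
2. After x ≤ 17: [(15,19/4) (17,21/4) (17,20) (15,20)]
3. After y ≥ 1: [(15,19/4) (17,21/4) (17,20) (15,20)]
4. After y ≤ 17: [(15,17) (15,19/4) (17,21/4) (17,17)]
5. Canonical ring: [(15,19/4) (17,21/4) (17,17) (15,17)]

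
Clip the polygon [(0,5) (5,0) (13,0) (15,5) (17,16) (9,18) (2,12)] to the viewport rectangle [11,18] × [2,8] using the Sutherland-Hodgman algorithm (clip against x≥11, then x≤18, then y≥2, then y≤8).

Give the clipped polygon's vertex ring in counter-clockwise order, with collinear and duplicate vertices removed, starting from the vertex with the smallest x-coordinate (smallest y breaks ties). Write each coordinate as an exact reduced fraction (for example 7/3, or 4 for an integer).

1. After x ≥ 11: [(11,0) (13,0) (15,5) (17,16) (11,35/2)]
2. After x ≤ 18: [(11,0) (13,0) (15,5) (17,16) (11,35/2)]
3. After y ≥ 2: [(11,2) (69/5,2) (15,5) (17,16) (11,35/2)]
4. After y ≤ 8: [(11,8) (11,2) (69/5,2) (15,5) (171/11,8)]
5. Canonical ring: [(11,2) (69/5,2) (15,5) (171/11,8) (11,8)]

Clipped polygon: [(11,2) (69/5,2) (15,5) (171/11,8) (11,8)]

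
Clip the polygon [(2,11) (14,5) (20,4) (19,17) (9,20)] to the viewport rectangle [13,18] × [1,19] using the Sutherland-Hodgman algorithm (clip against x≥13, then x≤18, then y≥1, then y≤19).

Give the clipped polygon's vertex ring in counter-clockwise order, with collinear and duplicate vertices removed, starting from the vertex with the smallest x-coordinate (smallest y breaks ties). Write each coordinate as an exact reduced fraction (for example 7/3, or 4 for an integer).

Clipped polygon: [(13,11/2) (14,5) (18,13/3) (18,173/10) (13,94/5)]

1. After x ≥ 13: [(13,11/2) (14,5) (20,4) (19,17) (13,94/5)]
2. After x ≤ 18: [(13,11/2) (14,5) (18,13/3) (18,173/10) (13,94/5)]
3. After y ≥ 1: [(13,11/2) (14,5) (18,13/3) (18,173/10) (13,94/5)]
4. After y ≤ 19: [(13,11/2) (14,5) (18,13/3) (18,173/10) (13,94/5)]
5. Canonical ring: [(13,11/2) (14,5) (18,13/3) (18,173/10) (13,94/5)]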